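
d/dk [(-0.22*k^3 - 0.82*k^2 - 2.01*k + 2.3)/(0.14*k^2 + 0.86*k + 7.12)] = (-0.0308*k^4 - 0.3784*k^3 - 5.123*k^2 - 12.3208*k - 16.2892)/(0.0196*k^4 + 0.2408*k^3 + 2.7332*k^2 + 12.2464*k + 50.6944)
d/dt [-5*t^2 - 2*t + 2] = -10*t - 2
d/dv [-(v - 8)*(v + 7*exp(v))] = -7*v*exp(v) - 2*v + 49*exp(v) + 8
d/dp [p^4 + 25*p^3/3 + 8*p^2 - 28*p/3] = 4*p^3 + 25*p^2 + 16*p - 28/3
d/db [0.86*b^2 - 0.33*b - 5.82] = 1.72*b - 0.33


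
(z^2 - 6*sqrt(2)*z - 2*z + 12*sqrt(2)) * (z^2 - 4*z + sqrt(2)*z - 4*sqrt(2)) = z^4 - 5*sqrt(2)*z^3 - 6*z^3 - 4*z^2 + 30*sqrt(2)*z^2 - 40*sqrt(2)*z + 72*z - 96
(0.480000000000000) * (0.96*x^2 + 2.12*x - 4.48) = 0.4608*x^2 + 1.0176*x - 2.1504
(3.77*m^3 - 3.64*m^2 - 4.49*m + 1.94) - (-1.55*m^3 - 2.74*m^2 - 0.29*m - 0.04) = 5.32*m^3 - 0.9*m^2 - 4.2*m + 1.98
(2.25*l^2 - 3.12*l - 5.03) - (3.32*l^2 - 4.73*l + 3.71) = -1.07*l^2 + 1.61*l - 8.74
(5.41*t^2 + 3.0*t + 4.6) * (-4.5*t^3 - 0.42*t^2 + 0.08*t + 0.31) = -24.345*t^5 - 15.7722*t^4 - 21.5272*t^3 - 0.0148999999999997*t^2 + 1.298*t + 1.426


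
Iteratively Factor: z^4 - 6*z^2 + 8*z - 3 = (z - 1)*(z^3 + z^2 - 5*z + 3) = (z - 1)^2*(z^2 + 2*z - 3) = (z - 1)^2*(z + 3)*(z - 1)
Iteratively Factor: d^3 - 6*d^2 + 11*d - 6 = (d - 3)*(d^2 - 3*d + 2) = (d - 3)*(d - 1)*(d - 2)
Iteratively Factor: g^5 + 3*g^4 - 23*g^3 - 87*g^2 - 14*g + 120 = (g + 2)*(g^4 + g^3 - 25*g^2 - 37*g + 60) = (g - 5)*(g + 2)*(g^3 + 6*g^2 + 5*g - 12) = (g - 5)*(g - 1)*(g + 2)*(g^2 + 7*g + 12) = (g - 5)*(g - 1)*(g + 2)*(g + 3)*(g + 4)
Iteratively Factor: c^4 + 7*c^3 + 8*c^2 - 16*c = (c + 4)*(c^3 + 3*c^2 - 4*c) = c*(c + 4)*(c^2 + 3*c - 4) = c*(c - 1)*(c + 4)*(c + 4)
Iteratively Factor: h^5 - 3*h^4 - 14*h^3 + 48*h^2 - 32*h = (h - 2)*(h^4 - h^3 - 16*h^2 + 16*h) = h*(h - 2)*(h^3 - h^2 - 16*h + 16) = h*(h - 2)*(h - 1)*(h^2 - 16) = h*(h - 4)*(h - 2)*(h - 1)*(h + 4)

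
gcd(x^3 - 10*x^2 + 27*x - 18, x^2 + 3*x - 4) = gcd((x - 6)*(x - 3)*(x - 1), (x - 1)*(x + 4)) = x - 1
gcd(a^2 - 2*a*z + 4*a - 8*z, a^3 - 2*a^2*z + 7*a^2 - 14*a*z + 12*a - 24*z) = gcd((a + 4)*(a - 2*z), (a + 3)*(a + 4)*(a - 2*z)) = -a^2 + 2*a*z - 4*a + 8*z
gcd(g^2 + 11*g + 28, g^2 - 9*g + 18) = 1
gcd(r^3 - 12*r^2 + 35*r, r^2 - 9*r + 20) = r - 5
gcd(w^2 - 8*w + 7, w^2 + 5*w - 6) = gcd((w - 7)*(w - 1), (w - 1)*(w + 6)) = w - 1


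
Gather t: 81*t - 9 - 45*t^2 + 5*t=-45*t^2 + 86*t - 9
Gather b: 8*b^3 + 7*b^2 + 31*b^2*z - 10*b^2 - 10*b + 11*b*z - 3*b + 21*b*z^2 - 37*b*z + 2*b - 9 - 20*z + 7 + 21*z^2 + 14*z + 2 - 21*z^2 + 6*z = 8*b^3 + b^2*(31*z - 3) + b*(21*z^2 - 26*z - 11)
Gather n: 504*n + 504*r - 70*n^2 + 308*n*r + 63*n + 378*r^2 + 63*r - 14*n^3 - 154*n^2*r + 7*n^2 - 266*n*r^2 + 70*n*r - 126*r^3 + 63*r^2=-14*n^3 + n^2*(-154*r - 63) + n*(-266*r^2 + 378*r + 567) - 126*r^3 + 441*r^2 + 567*r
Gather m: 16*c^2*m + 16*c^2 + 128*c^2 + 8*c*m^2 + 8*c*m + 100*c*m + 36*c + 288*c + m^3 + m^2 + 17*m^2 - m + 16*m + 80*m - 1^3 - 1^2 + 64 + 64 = 144*c^2 + 324*c + m^3 + m^2*(8*c + 18) + m*(16*c^2 + 108*c + 95) + 126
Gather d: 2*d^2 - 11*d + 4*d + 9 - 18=2*d^2 - 7*d - 9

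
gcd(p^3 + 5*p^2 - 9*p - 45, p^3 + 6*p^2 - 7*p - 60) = p^2 + 2*p - 15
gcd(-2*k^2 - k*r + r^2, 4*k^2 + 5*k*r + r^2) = k + r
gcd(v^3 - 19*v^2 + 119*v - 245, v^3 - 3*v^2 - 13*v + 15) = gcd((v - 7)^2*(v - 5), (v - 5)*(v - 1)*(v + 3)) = v - 5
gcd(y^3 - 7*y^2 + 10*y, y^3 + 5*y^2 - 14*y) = y^2 - 2*y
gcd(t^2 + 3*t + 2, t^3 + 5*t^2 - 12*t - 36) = t + 2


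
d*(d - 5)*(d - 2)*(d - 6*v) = d^4 - 6*d^3*v - 7*d^3 + 42*d^2*v + 10*d^2 - 60*d*v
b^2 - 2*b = b*(b - 2)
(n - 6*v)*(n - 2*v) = n^2 - 8*n*v + 12*v^2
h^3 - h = h*(h - 1)*(h + 1)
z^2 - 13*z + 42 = (z - 7)*(z - 6)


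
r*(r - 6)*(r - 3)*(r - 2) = r^4 - 11*r^3 + 36*r^2 - 36*r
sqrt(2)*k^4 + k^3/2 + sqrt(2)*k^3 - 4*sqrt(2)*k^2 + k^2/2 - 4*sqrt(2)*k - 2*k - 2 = (k - 2)*(k + 1)*(k + 2)*(sqrt(2)*k + 1/2)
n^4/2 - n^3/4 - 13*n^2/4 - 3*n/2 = n*(n/2 + 1)*(n - 3)*(n + 1/2)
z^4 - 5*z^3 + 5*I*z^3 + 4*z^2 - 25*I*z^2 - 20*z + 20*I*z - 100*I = (z - 5)*(z - 2*I)*(z + 2*I)*(z + 5*I)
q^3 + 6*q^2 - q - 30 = (q - 2)*(q + 3)*(q + 5)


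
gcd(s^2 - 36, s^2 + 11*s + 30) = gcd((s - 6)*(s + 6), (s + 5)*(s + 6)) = s + 6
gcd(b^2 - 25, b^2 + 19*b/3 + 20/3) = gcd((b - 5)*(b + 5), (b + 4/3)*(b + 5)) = b + 5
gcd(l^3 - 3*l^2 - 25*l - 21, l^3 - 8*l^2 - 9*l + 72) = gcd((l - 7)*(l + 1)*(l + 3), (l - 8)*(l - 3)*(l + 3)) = l + 3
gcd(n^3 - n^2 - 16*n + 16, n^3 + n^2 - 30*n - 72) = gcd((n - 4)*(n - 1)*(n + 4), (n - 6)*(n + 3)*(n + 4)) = n + 4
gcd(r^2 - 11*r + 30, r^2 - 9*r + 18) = r - 6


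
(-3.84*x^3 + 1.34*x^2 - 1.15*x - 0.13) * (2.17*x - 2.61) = -8.3328*x^4 + 12.9302*x^3 - 5.9929*x^2 + 2.7194*x + 0.3393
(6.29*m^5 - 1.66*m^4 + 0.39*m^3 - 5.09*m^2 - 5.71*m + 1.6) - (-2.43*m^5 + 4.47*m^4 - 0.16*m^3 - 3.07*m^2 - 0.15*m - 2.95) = 8.72*m^5 - 6.13*m^4 + 0.55*m^3 - 2.02*m^2 - 5.56*m + 4.55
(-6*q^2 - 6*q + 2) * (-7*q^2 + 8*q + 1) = 42*q^4 - 6*q^3 - 68*q^2 + 10*q + 2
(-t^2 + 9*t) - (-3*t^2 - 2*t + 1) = 2*t^2 + 11*t - 1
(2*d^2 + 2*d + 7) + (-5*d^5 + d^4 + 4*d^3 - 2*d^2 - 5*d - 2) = -5*d^5 + d^4 + 4*d^3 - 3*d + 5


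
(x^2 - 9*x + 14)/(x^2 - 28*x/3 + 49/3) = 3*(x - 2)/(3*x - 7)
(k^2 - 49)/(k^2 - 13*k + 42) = (k + 7)/(k - 6)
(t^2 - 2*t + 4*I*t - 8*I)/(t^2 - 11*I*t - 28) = (t^2 + t*(-2 + 4*I) - 8*I)/(t^2 - 11*I*t - 28)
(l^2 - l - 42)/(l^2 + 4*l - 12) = (l - 7)/(l - 2)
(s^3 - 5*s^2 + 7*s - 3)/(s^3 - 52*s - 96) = (-s^3 + 5*s^2 - 7*s + 3)/(-s^3 + 52*s + 96)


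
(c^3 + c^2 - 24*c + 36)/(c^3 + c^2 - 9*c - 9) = (c^2 + 4*c - 12)/(c^2 + 4*c + 3)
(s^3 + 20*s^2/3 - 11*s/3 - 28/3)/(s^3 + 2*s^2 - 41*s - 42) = (s - 4/3)/(s - 6)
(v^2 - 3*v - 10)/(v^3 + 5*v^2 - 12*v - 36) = (v - 5)/(v^2 + 3*v - 18)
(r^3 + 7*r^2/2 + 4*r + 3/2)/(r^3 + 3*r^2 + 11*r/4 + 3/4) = 2*(r + 1)/(2*r + 1)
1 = 1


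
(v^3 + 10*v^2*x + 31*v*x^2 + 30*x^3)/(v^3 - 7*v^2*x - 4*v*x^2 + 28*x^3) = (v^2 + 8*v*x + 15*x^2)/(v^2 - 9*v*x + 14*x^2)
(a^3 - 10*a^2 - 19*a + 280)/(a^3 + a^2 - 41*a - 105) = (a - 8)/(a + 3)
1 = 1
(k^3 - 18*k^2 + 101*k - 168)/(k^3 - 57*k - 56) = (k^2 - 10*k + 21)/(k^2 + 8*k + 7)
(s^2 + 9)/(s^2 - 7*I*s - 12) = (s + 3*I)/(s - 4*I)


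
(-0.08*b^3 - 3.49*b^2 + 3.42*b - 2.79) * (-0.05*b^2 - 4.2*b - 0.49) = 0.004*b^5 + 0.5105*b^4 + 14.5262*b^3 - 12.5144*b^2 + 10.0422*b + 1.3671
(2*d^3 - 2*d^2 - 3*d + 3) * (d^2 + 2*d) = 2*d^5 + 2*d^4 - 7*d^3 - 3*d^2 + 6*d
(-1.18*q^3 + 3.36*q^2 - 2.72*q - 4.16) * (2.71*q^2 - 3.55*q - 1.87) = -3.1978*q^5 + 13.2946*q^4 - 17.0926*q^3 - 7.9008*q^2 + 19.8544*q + 7.7792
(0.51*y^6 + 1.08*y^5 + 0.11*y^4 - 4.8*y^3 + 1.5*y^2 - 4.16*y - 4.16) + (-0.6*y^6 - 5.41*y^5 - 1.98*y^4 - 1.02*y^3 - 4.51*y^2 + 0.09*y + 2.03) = -0.09*y^6 - 4.33*y^5 - 1.87*y^4 - 5.82*y^3 - 3.01*y^2 - 4.07*y - 2.13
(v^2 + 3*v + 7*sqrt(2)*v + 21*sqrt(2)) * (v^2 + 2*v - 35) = v^4 + 5*v^3 + 7*sqrt(2)*v^3 - 29*v^2 + 35*sqrt(2)*v^2 - 203*sqrt(2)*v - 105*v - 735*sqrt(2)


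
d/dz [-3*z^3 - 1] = -9*z^2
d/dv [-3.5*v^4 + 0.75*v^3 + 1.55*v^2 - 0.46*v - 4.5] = -14.0*v^3 + 2.25*v^2 + 3.1*v - 0.46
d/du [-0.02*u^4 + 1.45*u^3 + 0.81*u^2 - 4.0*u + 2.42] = -0.08*u^3 + 4.35*u^2 + 1.62*u - 4.0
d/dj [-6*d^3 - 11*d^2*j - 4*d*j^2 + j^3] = -11*d^2 - 8*d*j + 3*j^2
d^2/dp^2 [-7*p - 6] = 0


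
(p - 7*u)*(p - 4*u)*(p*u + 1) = p^3*u - 11*p^2*u^2 + p^2 + 28*p*u^3 - 11*p*u + 28*u^2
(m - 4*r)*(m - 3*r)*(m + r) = m^3 - 6*m^2*r + 5*m*r^2 + 12*r^3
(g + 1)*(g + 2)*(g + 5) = g^3 + 8*g^2 + 17*g + 10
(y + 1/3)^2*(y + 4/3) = y^3 + 2*y^2 + y + 4/27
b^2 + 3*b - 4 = (b - 1)*(b + 4)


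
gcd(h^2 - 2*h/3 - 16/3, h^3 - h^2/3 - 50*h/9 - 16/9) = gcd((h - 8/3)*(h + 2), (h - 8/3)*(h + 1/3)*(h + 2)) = h^2 - 2*h/3 - 16/3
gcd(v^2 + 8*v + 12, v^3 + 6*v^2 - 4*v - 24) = v^2 + 8*v + 12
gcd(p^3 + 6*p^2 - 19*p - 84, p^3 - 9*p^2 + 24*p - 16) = p - 4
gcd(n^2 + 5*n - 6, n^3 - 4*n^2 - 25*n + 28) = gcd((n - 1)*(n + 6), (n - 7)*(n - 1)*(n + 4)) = n - 1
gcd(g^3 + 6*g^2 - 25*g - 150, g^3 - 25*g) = g^2 - 25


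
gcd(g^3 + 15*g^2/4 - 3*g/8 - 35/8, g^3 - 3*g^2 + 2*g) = g - 1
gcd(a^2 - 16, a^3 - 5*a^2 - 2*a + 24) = a - 4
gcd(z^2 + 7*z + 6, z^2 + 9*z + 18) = z + 6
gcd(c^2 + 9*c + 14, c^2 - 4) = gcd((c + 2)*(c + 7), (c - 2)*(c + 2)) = c + 2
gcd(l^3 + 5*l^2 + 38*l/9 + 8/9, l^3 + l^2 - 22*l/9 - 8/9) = l + 1/3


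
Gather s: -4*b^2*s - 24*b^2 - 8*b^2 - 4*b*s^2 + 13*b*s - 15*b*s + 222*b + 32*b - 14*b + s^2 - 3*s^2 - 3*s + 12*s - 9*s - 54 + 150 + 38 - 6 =-32*b^2 + 240*b + s^2*(-4*b - 2) + s*(-4*b^2 - 2*b) + 128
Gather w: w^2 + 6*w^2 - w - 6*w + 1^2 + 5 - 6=7*w^2 - 7*w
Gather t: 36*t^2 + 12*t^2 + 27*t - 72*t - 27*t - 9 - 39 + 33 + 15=48*t^2 - 72*t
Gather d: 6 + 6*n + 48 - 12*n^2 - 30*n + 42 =-12*n^2 - 24*n + 96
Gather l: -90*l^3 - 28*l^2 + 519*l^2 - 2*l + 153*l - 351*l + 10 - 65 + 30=-90*l^3 + 491*l^2 - 200*l - 25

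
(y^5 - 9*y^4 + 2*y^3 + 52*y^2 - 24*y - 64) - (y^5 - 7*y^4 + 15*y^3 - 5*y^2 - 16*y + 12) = -2*y^4 - 13*y^3 + 57*y^2 - 8*y - 76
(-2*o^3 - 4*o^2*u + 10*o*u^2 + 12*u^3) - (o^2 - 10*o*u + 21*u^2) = -2*o^3 - 4*o^2*u - o^2 + 10*o*u^2 + 10*o*u + 12*u^3 - 21*u^2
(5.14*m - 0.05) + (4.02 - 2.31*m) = 2.83*m + 3.97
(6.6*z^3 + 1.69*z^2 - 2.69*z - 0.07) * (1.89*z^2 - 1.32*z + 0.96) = 12.474*z^5 - 5.5179*z^4 - 0.9789*z^3 + 5.0409*z^2 - 2.49*z - 0.0672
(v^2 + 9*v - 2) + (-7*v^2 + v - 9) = -6*v^2 + 10*v - 11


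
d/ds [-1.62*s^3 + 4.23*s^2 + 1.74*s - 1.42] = -4.86*s^2 + 8.46*s + 1.74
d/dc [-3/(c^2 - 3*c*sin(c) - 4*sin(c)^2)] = 3*(-3*c*cos(c) + 2*c - 3*sin(c) - 4*sin(2*c))/((c - 4*sin(c))^2*(c + sin(c))^2)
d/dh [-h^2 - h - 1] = -2*h - 1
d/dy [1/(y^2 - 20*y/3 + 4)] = 6*(10 - 3*y)/(3*y^2 - 20*y + 12)^2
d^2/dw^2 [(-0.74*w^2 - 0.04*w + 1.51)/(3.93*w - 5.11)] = (7.105427357601e-15*w + 6.39110600000001)/(60.698457*w^3 - 236.770317*w^2 + 307.861659*w - 133.432831)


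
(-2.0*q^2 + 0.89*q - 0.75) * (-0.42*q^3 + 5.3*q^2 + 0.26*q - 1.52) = 0.84*q^5 - 10.9738*q^4 + 4.512*q^3 - 0.7036*q^2 - 1.5478*q + 1.14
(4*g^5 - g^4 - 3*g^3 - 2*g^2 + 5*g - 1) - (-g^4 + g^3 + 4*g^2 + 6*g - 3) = 4*g^5 - 4*g^3 - 6*g^2 - g + 2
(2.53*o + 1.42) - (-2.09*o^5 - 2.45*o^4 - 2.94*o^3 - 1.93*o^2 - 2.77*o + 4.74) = 2.09*o^5 + 2.45*o^4 + 2.94*o^3 + 1.93*o^2 + 5.3*o - 3.32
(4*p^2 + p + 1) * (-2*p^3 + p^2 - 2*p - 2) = -8*p^5 + 2*p^4 - 9*p^3 - 9*p^2 - 4*p - 2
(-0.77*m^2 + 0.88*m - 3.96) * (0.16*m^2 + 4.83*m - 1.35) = -0.1232*m^4 - 3.5783*m^3 + 4.6563*m^2 - 20.3148*m + 5.346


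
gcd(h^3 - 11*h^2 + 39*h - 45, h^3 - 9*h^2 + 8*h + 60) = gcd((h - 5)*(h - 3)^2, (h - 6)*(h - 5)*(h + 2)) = h - 5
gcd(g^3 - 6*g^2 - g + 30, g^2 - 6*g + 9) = g - 3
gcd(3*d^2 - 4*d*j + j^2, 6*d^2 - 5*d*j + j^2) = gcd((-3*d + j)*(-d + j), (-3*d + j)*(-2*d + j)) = 3*d - j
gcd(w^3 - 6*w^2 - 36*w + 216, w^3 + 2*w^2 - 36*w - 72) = w^2 - 36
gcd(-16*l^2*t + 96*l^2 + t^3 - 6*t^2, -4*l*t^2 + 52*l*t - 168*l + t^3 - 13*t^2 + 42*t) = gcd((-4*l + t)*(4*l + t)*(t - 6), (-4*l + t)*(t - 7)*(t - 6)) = -4*l*t + 24*l + t^2 - 6*t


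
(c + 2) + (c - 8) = 2*c - 6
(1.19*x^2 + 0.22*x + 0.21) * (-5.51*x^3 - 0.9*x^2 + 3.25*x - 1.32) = -6.5569*x^5 - 2.2832*x^4 + 2.5124*x^3 - 1.0448*x^2 + 0.3921*x - 0.2772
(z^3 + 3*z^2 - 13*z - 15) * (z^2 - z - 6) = z^5 + 2*z^4 - 22*z^3 - 20*z^2 + 93*z + 90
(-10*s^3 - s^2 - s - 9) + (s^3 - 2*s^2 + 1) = -9*s^3 - 3*s^2 - s - 8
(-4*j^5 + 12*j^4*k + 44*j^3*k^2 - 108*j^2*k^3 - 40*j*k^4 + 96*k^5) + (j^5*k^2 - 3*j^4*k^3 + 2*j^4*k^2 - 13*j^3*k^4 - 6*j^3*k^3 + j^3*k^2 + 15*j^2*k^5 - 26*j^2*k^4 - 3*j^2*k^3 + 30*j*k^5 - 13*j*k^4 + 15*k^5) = j^5*k^2 - 4*j^5 - 3*j^4*k^3 + 2*j^4*k^2 + 12*j^4*k - 13*j^3*k^4 - 6*j^3*k^3 + 45*j^3*k^2 + 15*j^2*k^5 - 26*j^2*k^4 - 111*j^2*k^3 + 30*j*k^5 - 53*j*k^4 + 111*k^5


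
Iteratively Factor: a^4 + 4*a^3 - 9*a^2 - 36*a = (a)*(a^3 + 4*a^2 - 9*a - 36) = a*(a + 4)*(a^2 - 9) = a*(a - 3)*(a + 4)*(a + 3)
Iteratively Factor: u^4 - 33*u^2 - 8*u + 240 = (u + 4)*(u^3 - 4*u^2 - 17*u + 60) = (u - 5)*(u + 4)*(u^2 + u - 12) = (u - 5)*(u + 4)^2*(u - 3)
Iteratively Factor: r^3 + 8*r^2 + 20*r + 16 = (r + 2)*(r^2 + 6*r + 8) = (r + 2)*(r + 4)*(r + 2)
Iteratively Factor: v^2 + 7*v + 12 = (v + 3)*(v + 4)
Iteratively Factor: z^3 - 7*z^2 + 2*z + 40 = (z - 4)*(z^2 - 3*z - 10) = (z - 4)*(z + 2)*(z - 5)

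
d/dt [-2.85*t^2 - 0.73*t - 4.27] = -5.7*t - 0.73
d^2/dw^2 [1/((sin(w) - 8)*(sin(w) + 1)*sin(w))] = (-9*sin(w)^2 + 86*sin(w) - 254 - 26/sin(w) + 208/sin(w)^2 + 128/sin(w)^3)/((sin(w) - 8)^3*(sin(w) + 1)^2)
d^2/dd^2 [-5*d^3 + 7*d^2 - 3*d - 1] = 14 - 30*d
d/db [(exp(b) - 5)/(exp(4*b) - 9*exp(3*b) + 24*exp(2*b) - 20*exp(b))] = (2 - 3*exp(b))*exp(-b)/(exp(3*b) - 6*exp(2*b) + 12*exp(b) - 8)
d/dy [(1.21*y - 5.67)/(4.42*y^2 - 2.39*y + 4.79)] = (-5.3482*y^2 + 50.1228*y - 7.7554)/(19.5364*y^4 - 21.1276*y^3 + 48.0557*y^2 - 22.8962*y + 22.9441)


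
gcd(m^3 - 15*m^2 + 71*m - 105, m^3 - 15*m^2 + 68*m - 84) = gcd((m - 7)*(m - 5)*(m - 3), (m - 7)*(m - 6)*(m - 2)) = m - 7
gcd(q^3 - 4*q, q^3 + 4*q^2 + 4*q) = q^2 + 2*q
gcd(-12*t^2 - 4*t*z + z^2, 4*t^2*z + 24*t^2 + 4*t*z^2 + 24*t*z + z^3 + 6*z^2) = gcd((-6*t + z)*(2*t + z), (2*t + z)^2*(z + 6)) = 2*t + z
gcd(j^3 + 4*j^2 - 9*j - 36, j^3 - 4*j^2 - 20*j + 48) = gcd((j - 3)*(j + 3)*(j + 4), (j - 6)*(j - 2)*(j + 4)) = j + 4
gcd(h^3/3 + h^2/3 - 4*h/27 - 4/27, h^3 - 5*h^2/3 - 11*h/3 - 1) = h + 1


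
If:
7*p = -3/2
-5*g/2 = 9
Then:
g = -18/5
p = -3/14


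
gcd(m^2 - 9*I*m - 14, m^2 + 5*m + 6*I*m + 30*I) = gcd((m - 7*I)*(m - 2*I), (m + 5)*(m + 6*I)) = 1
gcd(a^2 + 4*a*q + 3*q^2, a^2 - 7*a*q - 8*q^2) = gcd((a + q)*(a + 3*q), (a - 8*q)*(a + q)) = a + q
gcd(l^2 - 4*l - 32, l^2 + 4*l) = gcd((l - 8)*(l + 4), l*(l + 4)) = l + 4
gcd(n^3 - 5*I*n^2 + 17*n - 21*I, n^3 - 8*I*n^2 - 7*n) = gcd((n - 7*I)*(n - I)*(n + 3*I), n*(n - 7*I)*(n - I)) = n^2 - 8*I*n - 7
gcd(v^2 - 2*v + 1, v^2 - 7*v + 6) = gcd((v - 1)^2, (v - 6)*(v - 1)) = v - 1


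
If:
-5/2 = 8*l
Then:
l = -5/16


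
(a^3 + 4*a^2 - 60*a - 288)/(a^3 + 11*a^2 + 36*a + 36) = (a^2 - 2*a - 48)/(a^2 + 5*a + 6)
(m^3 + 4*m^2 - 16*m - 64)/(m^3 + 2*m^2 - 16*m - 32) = (m + 4)/(m + 2)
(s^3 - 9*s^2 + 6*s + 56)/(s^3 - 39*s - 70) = (s - 4)/(s + 5)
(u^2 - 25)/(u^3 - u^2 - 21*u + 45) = (u - 5)/(u^2 - 6*u + 9)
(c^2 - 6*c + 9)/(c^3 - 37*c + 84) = (c - 3)/(c^2 + 3*c - 28)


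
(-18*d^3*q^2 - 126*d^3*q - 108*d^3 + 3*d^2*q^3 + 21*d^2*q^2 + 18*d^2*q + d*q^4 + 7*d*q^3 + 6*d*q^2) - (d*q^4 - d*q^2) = -18*d^3*q^2 - 126*d^3*q - 108*d^3 + 3*d^2*q^3 + 21*d^2*q^2 + 18*d^2*q + 7*d*q^3 + 7*d*q^2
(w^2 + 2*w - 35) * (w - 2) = w^3 - 39*w + 70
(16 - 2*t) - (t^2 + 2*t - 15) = -t^2 - 4*t + 31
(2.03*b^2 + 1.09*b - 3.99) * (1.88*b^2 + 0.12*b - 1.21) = 3.8164*b^4 + 2.2928*b^3 - 9.8267*b^2 - 1.7977*b + 4.8279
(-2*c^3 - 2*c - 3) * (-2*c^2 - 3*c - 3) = 4*c^5 + 6*c^4 + 10*c^3 + 12*c^2 + 15*c + 9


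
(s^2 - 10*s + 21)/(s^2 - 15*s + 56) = (s - 3)/(s - 8)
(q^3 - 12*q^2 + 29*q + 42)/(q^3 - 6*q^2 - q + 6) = (q - 7)/(q - 1)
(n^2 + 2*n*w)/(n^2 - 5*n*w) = (n + 2*w)/(n - 5*w)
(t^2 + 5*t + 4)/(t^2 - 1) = (t + 4)/(t - 1)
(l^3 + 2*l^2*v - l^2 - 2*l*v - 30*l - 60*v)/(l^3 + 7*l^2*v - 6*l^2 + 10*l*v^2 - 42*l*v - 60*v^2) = (l + 5)/(l + 5*v)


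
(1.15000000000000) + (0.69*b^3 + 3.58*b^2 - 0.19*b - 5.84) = 0.69*b^3 + 3.58*b^2 - 0.19*b - 4.69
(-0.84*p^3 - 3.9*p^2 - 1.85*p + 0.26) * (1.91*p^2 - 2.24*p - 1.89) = -1.6044*p^5 - 5.5674*p^4 + 6.7901*p^3 + 12.0116*p^2 + 2.9141*p - 0.4914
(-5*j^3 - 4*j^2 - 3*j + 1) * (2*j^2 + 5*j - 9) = -10*j^5 - 33*j^4 + 19*j^3 + 23*j^2 + 32*j - 9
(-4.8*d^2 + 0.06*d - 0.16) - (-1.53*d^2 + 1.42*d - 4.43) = -3.27*d^2 - 1.36*d + 4.27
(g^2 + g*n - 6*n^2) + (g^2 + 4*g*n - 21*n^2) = 2*g^2 + 5*g*n - 27*n^2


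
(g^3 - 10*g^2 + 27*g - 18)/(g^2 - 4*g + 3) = g - 6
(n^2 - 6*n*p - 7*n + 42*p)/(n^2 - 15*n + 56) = (n - 6*p)/(n - 8)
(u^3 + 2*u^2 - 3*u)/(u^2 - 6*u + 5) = u*(u + 3)/(u - 5)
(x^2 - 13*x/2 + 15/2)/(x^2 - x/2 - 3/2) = (x - 5)/(x + 1)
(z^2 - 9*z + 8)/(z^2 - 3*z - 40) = (z - 1)/(z + 5)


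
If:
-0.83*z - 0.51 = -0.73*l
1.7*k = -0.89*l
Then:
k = -0.595245769540693*z - 0.365753424657534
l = 1.13698630136986*z + 0.698630136986301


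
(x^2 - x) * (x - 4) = x^3 - 5*x^2 + 4*x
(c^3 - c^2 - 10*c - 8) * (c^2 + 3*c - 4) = c^5 + 2*c^4 - 17*c^3 - 34*c^2 + 16*c + 32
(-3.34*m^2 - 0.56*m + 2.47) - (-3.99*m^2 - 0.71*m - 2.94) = 0.65*m^2 + 0.15*m + 5.41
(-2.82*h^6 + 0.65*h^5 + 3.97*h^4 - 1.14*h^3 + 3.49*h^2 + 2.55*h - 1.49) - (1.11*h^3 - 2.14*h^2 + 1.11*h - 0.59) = -2.82*h^6 + 0.65*h^5 + 3.97*h^4 - 2.25*h^3 + 5.63*h^2 + 1.44*h - 0.9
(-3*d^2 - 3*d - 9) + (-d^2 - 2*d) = -4*d^2 - 5*d - 9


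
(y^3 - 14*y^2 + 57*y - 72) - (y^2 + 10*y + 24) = y^3 - 15*y^2 + 47*y - 96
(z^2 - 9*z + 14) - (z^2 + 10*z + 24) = -19*z - 10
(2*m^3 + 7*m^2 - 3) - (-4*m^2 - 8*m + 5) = 2*m^3 + 11*m^2 + 8*m - 8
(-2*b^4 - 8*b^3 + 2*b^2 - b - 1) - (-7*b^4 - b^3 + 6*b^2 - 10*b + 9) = 5*b^4 - 7*b^3 - 4*b^2 + 9*b - 10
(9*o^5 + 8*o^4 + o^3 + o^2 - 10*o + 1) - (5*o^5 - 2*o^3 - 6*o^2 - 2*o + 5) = 4*o^5 + 8*o^4 + 3*o^3 + 7*o^2 - 8*o - 4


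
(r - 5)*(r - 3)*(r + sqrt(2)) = r^3 - 8*r^2 + sqrt(2)*r^2 - 8*sqrt(2)*r + 15*r + 15*sqrt(2)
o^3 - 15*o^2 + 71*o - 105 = (o - 7)*(o - 5)*(o - 3)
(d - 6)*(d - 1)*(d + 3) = d^3 - 4*d^2 - 15*d + 18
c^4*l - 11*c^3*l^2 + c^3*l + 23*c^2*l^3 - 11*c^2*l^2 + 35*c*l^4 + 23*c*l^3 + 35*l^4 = (c - 7*l)*(c - 5*l)*(c + l)*(c*l + l)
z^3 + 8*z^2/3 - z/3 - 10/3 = (z - 1)*(z + 5/3)*(z + 2)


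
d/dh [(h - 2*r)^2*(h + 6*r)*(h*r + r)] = r*(h - 2*r)*((h + 1)*(h - 2*r) + 2*(h + 1)*(h + 6*r) + (h - 2*r)*(h + 6*r))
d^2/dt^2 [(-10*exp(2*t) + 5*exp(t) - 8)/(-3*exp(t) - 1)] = (90*exp(3*t) + 90*exp(2*t) + 127*exp(t) - 29)*exp(t)/(27*exp(3*t) + 27*exp(2*t) + 9*exp(t) + 1)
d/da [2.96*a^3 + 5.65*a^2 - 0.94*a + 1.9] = 8.88*a^2 + 11.3*a - 0.94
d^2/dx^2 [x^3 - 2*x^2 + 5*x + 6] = 6*x - 4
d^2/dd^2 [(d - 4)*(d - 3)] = 2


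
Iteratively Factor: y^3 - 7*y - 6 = (y + 2)*(y^2 - 2*y - 3) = (y - 3)*(y + 2)*(y + 1)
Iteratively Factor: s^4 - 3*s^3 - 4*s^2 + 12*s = (s + 2)*(s^3 - 5*s^2 + 6*s) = (s - 3)*(s + 2)*(s^2 - 2*s) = s*(s - 3)*(s + 2)*(s - 2)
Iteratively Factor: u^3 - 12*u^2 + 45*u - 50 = (u - 5)*(u^2 - 7*u + 10) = (u - 5)*(u - 2)*(u - 5)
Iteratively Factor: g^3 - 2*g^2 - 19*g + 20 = (g - 5)*(g^2 + 3*g - 4) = (g - 5)*(g + 4)*(g - 1)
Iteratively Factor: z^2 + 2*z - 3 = (z - 1)*(z + 3)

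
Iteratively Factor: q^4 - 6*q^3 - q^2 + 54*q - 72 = (q - 4)*(q^3 - 2*q^2 - 9*q + 18) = (q - 4)*(q - 2)*(q^2 - 9) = (q - 4)*(q - 3)*(q - 2)*(q + 3)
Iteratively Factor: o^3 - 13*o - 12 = (o - 4)*(o^2 + 4*o + 3) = (o - 4)*(o + 1)*(o + 3)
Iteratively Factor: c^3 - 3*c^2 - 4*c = (c + 1)*(c^2 - 4*c) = c*(c + 1)*(c - 4)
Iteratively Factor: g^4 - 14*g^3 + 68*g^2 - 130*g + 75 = (g - 3)*(g^3 - 11*g^2 + 35*g - 25) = (g - 5)*(g - 3)*(g^2 - 6*g + 5) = (g - 5)^2*(g - 3)*(g - 1)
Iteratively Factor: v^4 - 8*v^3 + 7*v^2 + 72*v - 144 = (v + 3)*(v^3 - 11*v^2 + 40*v - 48) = (v - 4)*(v + 3)*(v^2 - 7*v + 12) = (v - 4)^2*(v + 3)*(v - 3)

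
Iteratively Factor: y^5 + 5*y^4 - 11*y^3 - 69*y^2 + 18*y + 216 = (y - 2)*(y^4 + 7*y^3 + 3*y^2 - 63*y - 108) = (y - 2)*(y + 3)*(y^3 + 4*y^2 - 9*y - 36) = (y - 2)*(y + 3)*(y + 4)*(y^2 - 9) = (y - 2)*(y + 3)^2*(y + 4)*(y - 3)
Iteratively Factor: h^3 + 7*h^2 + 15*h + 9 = (h + 3)*(h^2 + 4*h + 3) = (h + 1)*(h + 3)*(h + 3)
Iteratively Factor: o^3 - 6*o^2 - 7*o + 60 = (o - 5)*(o^2 - o - 12) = (o - 5)*(o + 3)*(o - 4)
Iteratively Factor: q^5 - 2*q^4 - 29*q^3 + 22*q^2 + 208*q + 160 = (q + 4)*(q^4 - 6*q^3 - 5*q^2 + 42*q + 40) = (q + 1)*(q + 4)*(q^3 - 7*q^2 + 2*q + 40) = (q - 4)*(q + 1)*(q + 4)*(q^2 - 3*q - 10) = (q - 5)*(q - 4)*(q + 1)*(q + 4)*(q + 2)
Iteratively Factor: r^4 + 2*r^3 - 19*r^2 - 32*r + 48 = (r - 1)*(r^3 + 3*r^2 - 16*r - 48) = (r - 4)*(r - 1)*(r^2 + 7*r + 12) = (r - 4)*(r - 1)*(r + 3)*(r + 4)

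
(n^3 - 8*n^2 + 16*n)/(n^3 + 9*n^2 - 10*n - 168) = n*(n - 4)/(n^2 + 13*n + 42)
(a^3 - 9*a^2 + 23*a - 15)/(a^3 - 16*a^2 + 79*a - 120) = (a - 1)/(a - 8)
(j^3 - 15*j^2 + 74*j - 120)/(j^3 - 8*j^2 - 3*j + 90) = (j - 4)/(j + 3)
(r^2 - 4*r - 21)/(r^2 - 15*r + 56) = (r + 3)/(r - 8)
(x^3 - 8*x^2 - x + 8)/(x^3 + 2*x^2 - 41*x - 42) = (x^2 - 9*x + 8)/(x^2 + x - 42)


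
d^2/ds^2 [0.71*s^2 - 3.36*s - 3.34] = 1.42000000000000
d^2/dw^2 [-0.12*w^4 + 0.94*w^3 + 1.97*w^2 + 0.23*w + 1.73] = -1.44*w^2 + 5.64*w + 3.94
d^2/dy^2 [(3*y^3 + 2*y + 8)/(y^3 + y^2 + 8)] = 2*(-3*y^6 + 6*y^5 - 90*y^4 + 42*y^3 - 72*y^2 + 336*y - 64)/(y^9 + 3*y^8 + 3*y^7 + 25*y^6 + 48*y^5 + 24*y^4 + 192*y^3 + 192*y^2 + 512)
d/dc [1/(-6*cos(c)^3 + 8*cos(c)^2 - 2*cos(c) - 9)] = 2*(-9*cos(c)^2 + 8*cos(c) - 1)*sin(c)/(6*cos(c)^3 - 8*cos(c)^2 + 2*cos(c) + 9)^2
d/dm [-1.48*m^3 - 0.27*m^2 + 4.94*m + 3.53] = -4.44*m^2 - 0.54*m + 4.94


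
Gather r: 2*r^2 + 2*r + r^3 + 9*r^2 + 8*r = r^3 + 11*r^2 + 10*r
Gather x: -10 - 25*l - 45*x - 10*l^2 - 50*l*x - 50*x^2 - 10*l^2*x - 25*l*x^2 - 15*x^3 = -10*l^2 - 25*l - 15*x^3 + x^2*(-25*l - 50) + x*(-10*l^2 - 50*l - 45) - 10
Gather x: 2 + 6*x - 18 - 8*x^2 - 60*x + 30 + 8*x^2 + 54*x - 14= 0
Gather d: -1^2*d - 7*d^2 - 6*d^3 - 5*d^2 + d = -6*d^3 - 12*d^2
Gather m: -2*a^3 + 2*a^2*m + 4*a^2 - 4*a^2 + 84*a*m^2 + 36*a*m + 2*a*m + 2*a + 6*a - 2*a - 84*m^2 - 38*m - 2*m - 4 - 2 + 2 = -2*a^3 + 6*a + m^2*(84*a - 84) + m*(2*a^2 + 38*a - 40) - 4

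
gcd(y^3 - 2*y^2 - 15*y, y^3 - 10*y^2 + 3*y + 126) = y + 3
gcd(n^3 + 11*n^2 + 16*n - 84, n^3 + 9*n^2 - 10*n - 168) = n^2 + 13*n + 42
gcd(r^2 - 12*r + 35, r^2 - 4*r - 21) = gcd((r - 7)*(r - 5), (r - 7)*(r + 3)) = r - 7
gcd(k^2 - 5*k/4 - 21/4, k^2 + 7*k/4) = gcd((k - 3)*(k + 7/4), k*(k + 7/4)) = k + 7/4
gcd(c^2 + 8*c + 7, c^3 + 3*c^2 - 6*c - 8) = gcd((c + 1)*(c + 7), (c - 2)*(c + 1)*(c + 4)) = c + 1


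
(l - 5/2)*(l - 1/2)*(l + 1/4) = l^3 - 11*l^2/4 + l/2 + 5/16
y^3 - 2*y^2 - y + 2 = (y - 2)*(y - 1)*(y + 1)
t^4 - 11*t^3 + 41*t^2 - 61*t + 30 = (t - 5)*(t - 3)*(t - 2)*(t - 1)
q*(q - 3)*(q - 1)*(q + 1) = q^4 - 3*q^3 - q^2 + 3*q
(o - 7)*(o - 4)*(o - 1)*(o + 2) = o^4 - 10*o^3 + 15*o^2 + 50*o - 56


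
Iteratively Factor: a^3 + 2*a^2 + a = (a)*(a^2 + 2*a + 1) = a*(a + 1)*(a + 1)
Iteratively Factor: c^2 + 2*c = (c)*(c + 2)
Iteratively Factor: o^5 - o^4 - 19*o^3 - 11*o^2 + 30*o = (o + 3)*(o^4 - 4*o^3 - 7*o^2 + 10*o) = (o + 2)*(o + 3)*(o^3 - 6*o^2 + 5*o) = o*(o + 2)*(o + 3)*(o^2 - 6*o + 5) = o*(o - 1)*(o + 2)*(o + 3)*(o - 5)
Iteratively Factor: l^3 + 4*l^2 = (l)*(l^2 + 4*l) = l*(l + 4)*(l)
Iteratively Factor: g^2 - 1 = (g + 1)*(g - 1)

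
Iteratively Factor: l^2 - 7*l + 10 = (l - 5)*(l - 2)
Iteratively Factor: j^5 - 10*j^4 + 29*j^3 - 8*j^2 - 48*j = (j + 1)*(j^4 - 11*j^3 + 40*j^2 - 48*j) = (j - 4)*(j + 1)*(j^3 - 7*j^2 + 12*j) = (j - 4)^2*(j + 1)*(j^2 - 3*j) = (j - 4)^2*(j - 3)*(j + 1)*(j)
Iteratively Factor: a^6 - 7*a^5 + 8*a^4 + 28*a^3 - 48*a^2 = (a + 2)*(a^5 - 9*a^4 + 26*a^3 - 24*a^2) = (a - 3)*(a + 2)*(a^4 - 6*a^3 + 8*a^2) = a*(a - 3)*(a + 2)*(a^3 - 6*a^2 + 8*a) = a*(a - 3)*(a - 2)*(a + 2)*(a^2 - 4*a) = a^2*(a - 3)*(a - 2)*(a + 2)*(a - 4)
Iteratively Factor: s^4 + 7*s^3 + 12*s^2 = (s)*(s^3 + 7*s^2 + 12*s) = s*(s + 4)*(s^2 + 3*s) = s^2*(s + 4)*(s + 3)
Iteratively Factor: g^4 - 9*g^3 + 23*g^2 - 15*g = (g)*(g^3 - 9*g^2 + 23*g - 15) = g*(g - 5)*(g^2 - 4*g + 3) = g*(g - 5)*(g - 3)*(g - 1)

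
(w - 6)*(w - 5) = w^2 - 11*w + 30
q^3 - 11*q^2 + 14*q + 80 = (q - 8)*(q - 5)*(q + 2)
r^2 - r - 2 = (r - 2)*(r + 1)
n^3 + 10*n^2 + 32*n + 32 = (n + 2)*(n + 4)^2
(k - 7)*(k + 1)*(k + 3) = k^3 - 3*k^2 - 25*k - 21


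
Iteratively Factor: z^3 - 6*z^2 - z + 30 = (z - 5)*(z^2 - z - 6) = (z - 5)*(z - 3)*(z + 2)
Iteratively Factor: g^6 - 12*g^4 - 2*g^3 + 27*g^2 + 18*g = (g + 3)*(g^5 - 3*g^4 - 3*g^3 + 7*g^2 + 6*g) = g*(g + 3)*(g^4 - 3*g^3 - 3*g^2 + 7*g + 6) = g*(g + 1)*(g + 3)*(g^3 - 4*g^2 + g + 6) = g*(g - 2)*(g + 1)*(g + 3)*(g^2 - 2*g - 3) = g*(g - 3)*(g - 2)*(g + 1)*(g + 3)*(g + 1)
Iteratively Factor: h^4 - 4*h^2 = (h)*(h^3 - 4*h) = h*(h + 2)*(h^2 - 2*h) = h*(h - 2)*(h + 2)*(h)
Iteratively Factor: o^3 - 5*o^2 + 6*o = (o)*(o^2 - 5*o + 6) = o*(o - 2)*(o - 3)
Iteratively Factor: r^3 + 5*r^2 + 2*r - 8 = (r - 1)*(r^2 + 6*r + 8) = (r - 1)*(r + 2)*(r + 4)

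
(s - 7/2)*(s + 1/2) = s^2 - 3*s - 7/4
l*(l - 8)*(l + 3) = l^3 - 5*l^2 - 24*l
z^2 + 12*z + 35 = (z + 5)*(z + 7)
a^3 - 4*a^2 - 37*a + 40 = (a - 8)*(a - 1)*(a + 5)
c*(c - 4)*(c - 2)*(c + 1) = c^4 - 5*c^3 + 2*c^2 + 8*c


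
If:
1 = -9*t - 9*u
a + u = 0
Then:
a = -u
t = -u - 1/9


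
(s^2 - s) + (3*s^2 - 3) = 4*s^2 - s - 3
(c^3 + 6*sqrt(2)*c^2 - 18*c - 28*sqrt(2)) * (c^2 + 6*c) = c^5 + 6*c^4 + 6*sqrt(2)*c^4 - 18*c^3 + 36*sqrt(2)*c^3 - 108*c^2 - 28*sqrt(2)*c^2 - 168*sqrt(2)*c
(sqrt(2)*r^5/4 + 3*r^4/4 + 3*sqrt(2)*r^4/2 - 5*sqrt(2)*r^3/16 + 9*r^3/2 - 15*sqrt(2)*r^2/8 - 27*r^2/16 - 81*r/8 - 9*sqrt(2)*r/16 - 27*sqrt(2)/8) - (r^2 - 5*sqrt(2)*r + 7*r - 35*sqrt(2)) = sqrt(2)*r^5/4 + 3*r^4/4 + 3*sqrt(2)*r^4/2 - 5*sqrt(2)*r^3/16 + 9*r^3/2 - 43*r^2/16 - 15*sqrt(2)*r^2/8 - 137*r/8 + 71*sqrt(2)*r/16 + 253*sqrt(2)/8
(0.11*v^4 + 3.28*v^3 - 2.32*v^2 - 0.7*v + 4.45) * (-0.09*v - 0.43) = -0.0099*v^5 - 0.3425*v^4 - 1.2016*v^3 + 1.0606*v^2 - 0.0995*v - 1.9135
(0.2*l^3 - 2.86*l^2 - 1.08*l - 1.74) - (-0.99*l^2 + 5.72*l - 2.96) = 0.2*l^3 - 1.87*l^2 - 6.8*l + 1.22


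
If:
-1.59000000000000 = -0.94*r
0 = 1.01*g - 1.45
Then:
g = 1.44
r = 1.69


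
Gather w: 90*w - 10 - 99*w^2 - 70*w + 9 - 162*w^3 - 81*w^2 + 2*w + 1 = -162*w^3 - 180*w^2 + 22*w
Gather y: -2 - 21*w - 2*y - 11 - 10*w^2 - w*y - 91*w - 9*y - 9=-10*w^2 - 112*w + y*(-w - 11) - 22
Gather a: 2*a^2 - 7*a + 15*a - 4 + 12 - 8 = 2*a^2 + 8*a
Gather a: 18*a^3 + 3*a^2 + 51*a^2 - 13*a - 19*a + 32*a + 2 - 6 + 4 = 18*a^3 + 54*a^2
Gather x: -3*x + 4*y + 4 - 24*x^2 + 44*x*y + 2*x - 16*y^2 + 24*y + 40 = -24*x^2 + x*(44*y - 1) - 16*y^2 + 28*y + 44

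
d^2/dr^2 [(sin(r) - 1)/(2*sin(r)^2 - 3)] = (-36*sin(r)^5 + 16*sin(r)^4 + 26*sin(r) - 3*sin(3*r) + 2*sin(5*r) - 12)/(2*sin(r)^2 - 3)^3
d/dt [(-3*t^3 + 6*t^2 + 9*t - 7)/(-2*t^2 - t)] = (6*t^4 + 6*t^3 + 12*t^2 - 28*t - 7)/(t^2*(4*t^2 + 4*t + 1))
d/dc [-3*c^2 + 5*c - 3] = 5 - 6*c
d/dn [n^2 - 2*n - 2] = 2*n - 2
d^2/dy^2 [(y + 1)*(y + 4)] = 2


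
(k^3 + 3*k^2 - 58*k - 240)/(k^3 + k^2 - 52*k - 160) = (k + 6)/(k + 4)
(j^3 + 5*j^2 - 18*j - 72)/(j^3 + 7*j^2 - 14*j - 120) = (j + 3)/(j + 5)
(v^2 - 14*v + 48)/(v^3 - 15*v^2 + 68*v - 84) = (v - 8)/(v^2 - 9*v + 14)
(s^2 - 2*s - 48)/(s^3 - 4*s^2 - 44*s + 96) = 1/(s - 2)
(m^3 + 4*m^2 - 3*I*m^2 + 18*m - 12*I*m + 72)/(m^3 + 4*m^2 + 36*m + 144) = (m + 3*I)/(m + 6*I)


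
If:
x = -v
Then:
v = -x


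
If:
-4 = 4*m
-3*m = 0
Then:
No Solution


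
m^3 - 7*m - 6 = (m - 3)*(m + 1)*(m + 2)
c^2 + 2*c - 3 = (c - 1)*(c + 3)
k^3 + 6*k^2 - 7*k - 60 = (k - 3)*(k + 4)*(k + 5)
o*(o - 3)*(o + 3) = o^3 - 9*o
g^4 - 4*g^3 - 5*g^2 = g^2*(g - 5)*(g + 1)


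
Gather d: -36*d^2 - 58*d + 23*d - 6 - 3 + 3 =-36*d^2 - 35*d - 6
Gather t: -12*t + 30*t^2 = 30*t^2 - 12*t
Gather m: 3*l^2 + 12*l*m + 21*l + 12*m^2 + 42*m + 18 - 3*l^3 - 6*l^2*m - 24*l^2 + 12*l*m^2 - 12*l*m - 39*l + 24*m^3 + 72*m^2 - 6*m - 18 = -3*l^3 - 21*l^2 - 18*l + 24*m^3 + m^2*(12*l + 84) + m*(36 - 6*l^2)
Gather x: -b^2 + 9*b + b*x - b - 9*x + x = -b^2 + 8*b + x*(b - 8)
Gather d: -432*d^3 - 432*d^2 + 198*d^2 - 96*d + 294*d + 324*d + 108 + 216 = -432*d^3 - 234*d^2 + 522*d + 324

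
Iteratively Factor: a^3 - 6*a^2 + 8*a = (a - 4)*(a^2 - 2*a) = (a - 4)*(a - 2)*(a)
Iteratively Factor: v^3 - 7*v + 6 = (v - 2)*(v^2 + 2*v - 3) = (v - 2)*(v - 1)*(v + 3)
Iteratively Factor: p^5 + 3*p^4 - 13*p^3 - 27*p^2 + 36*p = (p - 3)*(p^4 + 6*p^3 + 5*p^2 - 12*p) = p*(p - 3)*(p^3 + 6*p^2 + 5*p - 12) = p*(p - 3)*(p + 3)*(p^2 + 3*p - 4) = p*(p - 3)*(p + 3)*(p + 4)*(p - 1)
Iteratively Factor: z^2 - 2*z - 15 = (z + 3)*(z - 5)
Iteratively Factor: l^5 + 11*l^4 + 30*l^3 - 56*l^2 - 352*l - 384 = (l + 2)*(l^4 + 9*l^3 + 12*l^2 - 80*l - 192) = (l + 2)*(l + 4)*(l^3 + 5*l^2 - 8*l - 48) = (l + 2)*(l + 4)^2*(l^2 + l - 12) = (l - 3)*(l + 2)*(l + 4)^2*(l + 4)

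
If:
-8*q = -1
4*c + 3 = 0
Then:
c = -3/4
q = 1/8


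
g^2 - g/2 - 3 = (g - 2)*(g + 3/2)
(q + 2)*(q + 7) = q^2 + 9*q + 14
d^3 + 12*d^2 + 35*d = d*(d + 5)*(d + 7)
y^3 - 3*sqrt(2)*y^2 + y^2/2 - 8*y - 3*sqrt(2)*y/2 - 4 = (y + 1/2)*(y - 4*sqrt(2))*(y + sqrt(2))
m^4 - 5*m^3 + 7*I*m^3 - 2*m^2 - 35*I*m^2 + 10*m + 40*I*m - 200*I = (m - 5)*(m - 2*I)*(m + 4*I)*(m + 5*I)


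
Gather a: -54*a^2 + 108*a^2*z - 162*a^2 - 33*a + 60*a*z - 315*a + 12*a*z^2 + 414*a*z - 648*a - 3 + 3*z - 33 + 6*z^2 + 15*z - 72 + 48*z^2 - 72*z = a^2*(108*z - 216) + a*(12*z^2 + 474*z - 996) + 54*z^2 - 54*z - 108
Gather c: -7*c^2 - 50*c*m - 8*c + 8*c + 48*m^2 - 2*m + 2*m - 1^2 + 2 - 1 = -7*c^2 - 50*c*m + 48*m^2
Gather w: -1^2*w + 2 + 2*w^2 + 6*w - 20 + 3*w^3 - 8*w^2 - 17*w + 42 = 3*w^3 - 6*w^2 - 12*w + 24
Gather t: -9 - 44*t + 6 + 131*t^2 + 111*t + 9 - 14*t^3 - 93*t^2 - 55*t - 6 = -14*t^3 + 38*t^2 + 12*t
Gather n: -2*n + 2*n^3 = 2*n^3 - 2*n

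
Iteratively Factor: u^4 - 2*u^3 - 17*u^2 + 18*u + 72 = (u + 2)*(u^3 - 4*u^2 - 9*u + 36) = (u + 2)*(u + 3)*(u^2 - 7*u + 12) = (u - 4)*(u + 2)*(u + 3)*(u - 3)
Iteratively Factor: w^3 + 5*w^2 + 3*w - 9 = (w - 1)*(w^2 + 6*w + 9) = (w - 1)*(w + 3)*(w + 3)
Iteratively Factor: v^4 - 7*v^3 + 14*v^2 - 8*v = (v - 4)*(v^3 - 3*v^2 + 2*v) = (v - 4)*(v - 1)*(v^2 - 2*v) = (v - 4)*(v - 2)*(v - 1)*(v)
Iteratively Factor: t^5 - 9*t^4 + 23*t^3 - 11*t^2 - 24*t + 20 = (t - 5)*(t^4 - 4*t^3 + 3*t^2 + 4*t - 4) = (t - 5)*(t - 2)*(t^3 - 2*t^2 - t + 2) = (t - 5)*(t - 2)*(t - 1)*(t^2 - t - 2) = (t - 5)*(t - 2)*(t - 1)*(t + 1)*(t - 2)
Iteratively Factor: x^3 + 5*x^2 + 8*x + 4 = (x + 2)*(x^2 + 3*x + 2) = (x + 1)*(x + 2)*(x + 2)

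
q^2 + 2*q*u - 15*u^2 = (q - 3*u)*(q + 5*u)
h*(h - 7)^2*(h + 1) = h^4 - 13*h^3 + 35*h^2 + 49*h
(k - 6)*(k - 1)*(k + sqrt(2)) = k^3 - 7*k^2 + sqrt(2)*k^2 - 7*sqrt(2)*k + 6*k + 6*sqrt(2)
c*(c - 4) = c^2 - 4*c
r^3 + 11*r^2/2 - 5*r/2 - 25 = (r - 2)*(r + 5/2)*(r + 5)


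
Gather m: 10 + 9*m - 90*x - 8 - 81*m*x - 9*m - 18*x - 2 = -81*m*x - 108*x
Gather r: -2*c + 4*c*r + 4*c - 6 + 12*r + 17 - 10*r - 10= 2*c + r*(4*c + 2) + 1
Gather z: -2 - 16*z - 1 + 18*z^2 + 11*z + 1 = 18*z^2 - 5*z - 2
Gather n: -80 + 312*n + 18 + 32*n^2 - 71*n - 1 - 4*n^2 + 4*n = 28*n^2 + 245*n - 63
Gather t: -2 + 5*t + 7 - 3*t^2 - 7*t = -3*t^2 - 2*t + 5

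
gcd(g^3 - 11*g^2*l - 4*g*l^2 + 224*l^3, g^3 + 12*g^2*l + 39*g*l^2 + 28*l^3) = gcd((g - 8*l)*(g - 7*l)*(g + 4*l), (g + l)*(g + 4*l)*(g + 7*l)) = g + 4*l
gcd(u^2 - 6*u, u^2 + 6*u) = u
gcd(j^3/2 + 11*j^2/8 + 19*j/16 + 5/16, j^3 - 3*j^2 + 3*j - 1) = 1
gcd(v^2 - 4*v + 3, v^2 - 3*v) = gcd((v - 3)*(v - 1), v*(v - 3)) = v - 3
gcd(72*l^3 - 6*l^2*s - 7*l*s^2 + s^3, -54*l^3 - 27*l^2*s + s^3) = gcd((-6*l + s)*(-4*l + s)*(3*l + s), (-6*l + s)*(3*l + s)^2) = -18*l^2 - 3*l*s + s^2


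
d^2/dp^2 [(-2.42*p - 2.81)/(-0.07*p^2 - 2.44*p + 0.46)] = ((0.14*p + 2.44)*(0.28*p + 4.88)*(2.42*p + 2.81) - (1.0164*p + 12.203)*(0.07*p^2 + 2.44*p - 0.46))/(0.07*p^2 + 2.44*p - 0.46)^3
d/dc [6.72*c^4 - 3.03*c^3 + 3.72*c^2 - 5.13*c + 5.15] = 26.88*c^3 - 9.09*c^2 + 7.44*c - 5.13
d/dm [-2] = 0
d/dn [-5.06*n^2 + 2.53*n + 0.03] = 2.53 - 10.12*n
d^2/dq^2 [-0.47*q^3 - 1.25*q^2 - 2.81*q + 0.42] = -2.82*q - 2.5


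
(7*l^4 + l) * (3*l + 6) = 21*l^5 + 42*l^4 + 3*l^2 + 6*l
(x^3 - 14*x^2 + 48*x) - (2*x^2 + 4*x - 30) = x^3 - 16*x^2 + 44*x + 30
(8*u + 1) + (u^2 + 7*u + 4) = u^2 + 15*u + 5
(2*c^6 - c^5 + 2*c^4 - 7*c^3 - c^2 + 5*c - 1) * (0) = 0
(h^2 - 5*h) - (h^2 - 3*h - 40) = 40 - 2*h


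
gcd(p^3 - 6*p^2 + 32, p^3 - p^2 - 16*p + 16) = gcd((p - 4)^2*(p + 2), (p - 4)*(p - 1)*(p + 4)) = p - 4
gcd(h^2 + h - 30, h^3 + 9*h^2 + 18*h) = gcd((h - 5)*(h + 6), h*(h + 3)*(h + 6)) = h + 6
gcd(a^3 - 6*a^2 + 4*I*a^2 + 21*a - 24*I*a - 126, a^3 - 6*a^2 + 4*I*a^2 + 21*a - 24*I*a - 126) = a^3 + a^2*(-6 + 4*I) + a*(21 - 24*I) - 126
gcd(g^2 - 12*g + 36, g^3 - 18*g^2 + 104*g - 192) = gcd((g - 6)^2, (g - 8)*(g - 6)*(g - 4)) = g - 6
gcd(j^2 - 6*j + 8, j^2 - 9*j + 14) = j - 2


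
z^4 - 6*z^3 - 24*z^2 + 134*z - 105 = (z - 7)*(z - 3)*(z - 1)*(z + 5)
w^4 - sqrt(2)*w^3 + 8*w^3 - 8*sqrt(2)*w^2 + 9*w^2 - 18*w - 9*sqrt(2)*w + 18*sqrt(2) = (w - 1)*(w + 3)*(w + 6)*(w - sqrt(2))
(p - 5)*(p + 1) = p^2 - 4*p - 5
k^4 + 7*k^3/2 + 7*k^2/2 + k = k*(k + 1/2)*(k + 1)*(k + 2)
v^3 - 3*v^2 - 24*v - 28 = (v - 7)*(v + 2)^2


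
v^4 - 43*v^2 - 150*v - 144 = (v - 8)*(v + 2)*(v + 3)^2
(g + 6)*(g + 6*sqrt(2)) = g^2 + 6*g + 6*sqrt(2)*g + 36*sqrt(2)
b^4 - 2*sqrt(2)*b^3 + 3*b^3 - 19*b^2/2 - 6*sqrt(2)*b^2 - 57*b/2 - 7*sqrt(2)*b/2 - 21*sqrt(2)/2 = (b + 3)*(b - 7*sqrt(2)/2)*(b + sqrt(2)/2)*(b + sqrt(2))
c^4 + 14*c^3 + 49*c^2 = c^2*(c + 7)^2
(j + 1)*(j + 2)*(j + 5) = j^3 + 8*j^2 + 17*j + 10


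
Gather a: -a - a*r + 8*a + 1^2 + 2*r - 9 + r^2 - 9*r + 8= a*(7 - r) + r^2 - 7*r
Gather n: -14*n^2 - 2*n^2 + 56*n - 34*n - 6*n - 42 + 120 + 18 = -16*n^2 + 16*n + 96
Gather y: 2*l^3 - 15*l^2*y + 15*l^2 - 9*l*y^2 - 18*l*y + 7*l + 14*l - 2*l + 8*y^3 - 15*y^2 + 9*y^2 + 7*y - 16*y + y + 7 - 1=2*l^3 + 15*l^2 + 19*l + 8*y^3 + y^2*(-9*l - 6) + y*(-15*l^2 - 18*l - 8) + 6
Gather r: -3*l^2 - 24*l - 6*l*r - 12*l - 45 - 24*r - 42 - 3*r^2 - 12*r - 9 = -3*l^2 - 36*l - 3*r^2 + r*(-6*l - 36) - 96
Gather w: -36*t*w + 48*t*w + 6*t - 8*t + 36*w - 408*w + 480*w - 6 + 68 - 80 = -2*t + w*(12*t + 108) - 18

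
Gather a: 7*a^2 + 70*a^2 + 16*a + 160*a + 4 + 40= 77*a^2 + 176*a + 44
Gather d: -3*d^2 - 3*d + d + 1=-3*d^2 - 2*d + 1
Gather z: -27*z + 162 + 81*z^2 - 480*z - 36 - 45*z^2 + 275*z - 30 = 36*z^2 - 232*z + 96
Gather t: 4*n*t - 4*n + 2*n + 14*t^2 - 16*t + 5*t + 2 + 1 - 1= -2*n + 14*t^2 + t*(4*n - 11) + 2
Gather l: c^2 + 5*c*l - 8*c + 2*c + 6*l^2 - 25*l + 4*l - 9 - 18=c^2 - 6*c + 6*l^2 + l*(5*c - 21) - 27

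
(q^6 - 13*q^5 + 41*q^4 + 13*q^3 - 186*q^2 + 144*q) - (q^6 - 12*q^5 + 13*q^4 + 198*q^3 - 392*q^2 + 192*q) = -q^5 + 28*q^4 - 185*q^3 + 206*q^2 - 48*q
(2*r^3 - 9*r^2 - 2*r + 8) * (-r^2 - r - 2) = -2*r^5 + 7*r^4 + 7*r^3 + 12*r^2 - 4*r - 16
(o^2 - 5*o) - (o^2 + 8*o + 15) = -13*o - 15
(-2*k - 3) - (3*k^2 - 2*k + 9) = -3*k^2 - 12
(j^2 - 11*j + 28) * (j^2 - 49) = j^4 - 11*j^3 - 21*j^2 + 539*j - 1372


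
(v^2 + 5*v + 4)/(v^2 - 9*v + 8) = (v^2 + 5*v + 4)/(v^2 - 9*v + 8)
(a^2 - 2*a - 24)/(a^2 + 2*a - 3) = (a^2 - 2*a - 24)/(a^2 + 2*a - 3)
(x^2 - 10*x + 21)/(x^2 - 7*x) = (x - 3)/x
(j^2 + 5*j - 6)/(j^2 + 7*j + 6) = (j - 1)/(j + 1)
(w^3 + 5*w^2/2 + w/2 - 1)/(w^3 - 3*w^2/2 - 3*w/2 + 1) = (w + 2)/(w - 2)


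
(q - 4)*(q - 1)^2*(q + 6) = q^4 - 27*q^2 + 50*q - 24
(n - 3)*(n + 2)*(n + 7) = n^3 + 6*n^2 - 13*n - 42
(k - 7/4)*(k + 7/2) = k^2 + 7*k/4 - 49/8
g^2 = g^2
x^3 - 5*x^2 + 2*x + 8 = (x - 4)*(x - 2)*(x + 1)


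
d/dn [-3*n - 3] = -3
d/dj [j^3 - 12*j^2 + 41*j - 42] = 3*j^2 - 24*j + 41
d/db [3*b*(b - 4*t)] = 6*b - 12*t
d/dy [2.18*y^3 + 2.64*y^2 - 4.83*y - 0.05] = 6.54*y^2 + 5.28*y - 4.83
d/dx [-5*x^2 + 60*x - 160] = 60 - 10*x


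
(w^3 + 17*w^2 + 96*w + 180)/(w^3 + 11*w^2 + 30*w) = (w + 6)/w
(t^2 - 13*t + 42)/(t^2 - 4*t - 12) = (t - 7)/(t + 2)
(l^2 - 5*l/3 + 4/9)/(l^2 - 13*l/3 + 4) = (l - 1/3)/(l - 3)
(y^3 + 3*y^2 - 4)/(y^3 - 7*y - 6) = (y^2 + y - 2)/(y^2 - 2*y - 3)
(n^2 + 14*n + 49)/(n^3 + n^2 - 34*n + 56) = (n + 7)/(n^2 - 6*n + 8)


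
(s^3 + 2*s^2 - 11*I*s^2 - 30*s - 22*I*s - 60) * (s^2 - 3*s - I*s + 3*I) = s^5 - s^4 - 12*I*s^4 - 47*s^3 + 12*I*s^3 + 41*s^2 + 102*I*s^2 + 246*s - 30*I*s - 180*I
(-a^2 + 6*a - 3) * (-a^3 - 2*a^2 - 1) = a^5 - 4*a^4 - 9*a^3 + 7*a^2 - 6*a + 3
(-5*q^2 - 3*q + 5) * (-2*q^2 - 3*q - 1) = 10*q^4 + 21*q^3 + 4*q^2 - 12*q - 5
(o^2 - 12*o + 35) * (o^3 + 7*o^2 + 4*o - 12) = o^5 - 5*o^4 - 45*o^3 + 185*o^2 + 284*o - 420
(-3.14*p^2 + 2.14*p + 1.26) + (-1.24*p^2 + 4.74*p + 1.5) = -4.38*p^2 + 6.88*p + 2.76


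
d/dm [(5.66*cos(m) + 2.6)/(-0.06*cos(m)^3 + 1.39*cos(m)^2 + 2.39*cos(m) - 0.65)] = (-0.6792*cos(m)^3 + 7.3994*cos(m)^2 + 7.228*cos(m) + 9.893)*sin(m)/(0.0036*cos(m)^6 - 0.1668*cos(m)^5 + 1.6453*cos(m)^4 + 6.7222*cos(m)^3 + 3.9051*cos(m)^2 - 3.107*cos(m) + 0.4225)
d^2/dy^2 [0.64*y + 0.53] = 0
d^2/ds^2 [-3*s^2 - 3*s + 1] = -6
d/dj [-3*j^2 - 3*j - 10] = -6*j - 3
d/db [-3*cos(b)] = 3*sin(b)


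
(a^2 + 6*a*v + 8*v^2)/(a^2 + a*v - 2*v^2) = (-a - 4*v)/(-a + v)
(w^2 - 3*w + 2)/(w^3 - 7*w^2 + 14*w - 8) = 1/(w - 4)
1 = 1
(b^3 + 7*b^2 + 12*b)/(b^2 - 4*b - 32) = b*(b + 3)/(b - 8)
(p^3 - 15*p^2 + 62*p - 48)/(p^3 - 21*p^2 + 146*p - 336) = (p - 1)/(p - 7)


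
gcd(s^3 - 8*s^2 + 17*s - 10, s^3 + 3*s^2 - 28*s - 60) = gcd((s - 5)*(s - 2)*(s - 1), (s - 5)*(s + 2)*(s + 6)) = s - 5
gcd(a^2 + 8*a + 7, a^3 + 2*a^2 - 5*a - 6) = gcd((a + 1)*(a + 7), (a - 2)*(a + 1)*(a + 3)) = a + 1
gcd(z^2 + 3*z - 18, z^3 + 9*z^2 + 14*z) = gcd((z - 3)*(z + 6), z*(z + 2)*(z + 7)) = 1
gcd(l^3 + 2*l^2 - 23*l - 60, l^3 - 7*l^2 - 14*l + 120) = l^2 - l - 20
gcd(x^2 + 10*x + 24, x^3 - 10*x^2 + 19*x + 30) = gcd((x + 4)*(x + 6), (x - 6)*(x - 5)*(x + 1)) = 1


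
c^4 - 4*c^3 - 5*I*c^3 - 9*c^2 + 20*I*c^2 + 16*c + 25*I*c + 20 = (c - 5)*(c + 1)*(c - 4*I)*(c - I)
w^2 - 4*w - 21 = (w - 7)*(w + 3)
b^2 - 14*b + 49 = (b - 7)^2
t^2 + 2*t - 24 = (t - 4)*(t + 6)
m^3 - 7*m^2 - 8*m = m*(m - 8)*(m + 1)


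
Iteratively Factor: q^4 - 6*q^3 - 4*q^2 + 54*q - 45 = (q + 3)*(q^3 - 9*q^2 + 23*q - 15) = (q - 3)*(q + 3)*(q^2 - 6*q + 5) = (q - 3)*(q - 1)*(q + 3)*(q - 5)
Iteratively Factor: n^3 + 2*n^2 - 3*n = (n)*(n^2 + 2*n - 3) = n*(n - 1)*(n + 3)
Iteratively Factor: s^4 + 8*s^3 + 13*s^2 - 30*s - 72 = (s + 3)*(s^3 + 5*s^2 - 2*s - 24) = (s + 3)*(s + 4)*(s^2 + s - 6) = (s - 2)*(s + 3)*(s + 4)*(s + 3)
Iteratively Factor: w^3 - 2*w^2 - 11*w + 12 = (w - 1)*(w^2 - w - 12) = (w - 4)*(w - 1)*(w + 3)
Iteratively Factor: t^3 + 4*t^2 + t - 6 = (t + 3)*(t^2 + t - 2) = (t - 1)*(t + 3)*(t + 2)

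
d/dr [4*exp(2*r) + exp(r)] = (8*exp(r) + 1)*exp(r)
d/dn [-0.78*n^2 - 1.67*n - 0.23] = -1.56*n - 1.67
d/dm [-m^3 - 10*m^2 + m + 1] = -3*m^2 - 20*m + 1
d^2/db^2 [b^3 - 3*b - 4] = 6*b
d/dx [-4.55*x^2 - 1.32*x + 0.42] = -9.1*x - 1.32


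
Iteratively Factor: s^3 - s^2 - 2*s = (s - 2)*(s^2 + s) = s*(s - 2)*(s + 1)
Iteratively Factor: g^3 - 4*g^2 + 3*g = (g - 3)*(g^2 - g) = g*(g - 3)*(g - 1)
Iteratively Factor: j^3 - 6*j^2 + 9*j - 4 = (j - 1)*(j^2 - 5*j + 4) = (j - 1)^2*(j - 4)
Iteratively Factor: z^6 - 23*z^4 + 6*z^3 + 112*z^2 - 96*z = (z - 1)*(z^5 + z^4 - 22*z^3 - 16*z^2 + 96*z) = z*(z - 1)*(z^4 + z^3 - 22*z^2 - 16*z + 96) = z*(z - 1)*(z + 4)*(z^3 - 3*z^2 - 10*z + 24) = z*(z - 1)*(z + 3)*(z + 4)*(z^2 - 6*z + 8) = z*(z - 4)*(z - 1)*(z + 3)*(z + 4)*(z - 2)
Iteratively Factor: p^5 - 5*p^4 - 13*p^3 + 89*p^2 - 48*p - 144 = (p - 3)*(p^4 - 2*p^3 - 19*p^2 + 32*p + 48) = (p - 3)*(p + 4)*(p^3 - 6*p^2 + 5*p + 12) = (p - 3)*(p + 1)*(p + 4)*(p^2 - 7*p + 12) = (p - 4)*(p - 3)*(p + 1)*(p + 4)*(p - 3)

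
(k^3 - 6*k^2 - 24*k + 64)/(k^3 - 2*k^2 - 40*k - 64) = (k - 2)/(k + 2)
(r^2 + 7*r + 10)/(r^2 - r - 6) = (r + 5)/(r - 3)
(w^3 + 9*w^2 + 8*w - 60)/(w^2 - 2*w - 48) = (w^2 + 3*w - 10)/(w - 8)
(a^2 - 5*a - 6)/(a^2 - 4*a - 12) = (a + 1)/(a + 2)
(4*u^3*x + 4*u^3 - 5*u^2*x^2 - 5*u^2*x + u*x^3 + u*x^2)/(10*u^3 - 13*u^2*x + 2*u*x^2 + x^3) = u*(-4*u*x - 4*u + x^2 + x)/(-10*u^2 + 3*u*x + x^2)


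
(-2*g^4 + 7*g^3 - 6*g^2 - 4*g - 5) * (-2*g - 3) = 4*g^5 - 8*g^4 - 9*g^3 + 26*g^2 + 22*g + 15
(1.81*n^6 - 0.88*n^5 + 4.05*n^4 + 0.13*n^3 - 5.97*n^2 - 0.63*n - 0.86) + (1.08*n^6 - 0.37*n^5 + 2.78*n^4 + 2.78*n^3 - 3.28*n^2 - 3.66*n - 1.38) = 2.89*n^6 - 1.25*n^5 + 6.83*n^4 + 2.91*n^3 - 9.25*n^2 - 4.29*n - 2.24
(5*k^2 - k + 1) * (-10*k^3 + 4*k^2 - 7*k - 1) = -50*k^5 + 30*k^4 - 49*k^3 + 6*k^2 - 6*k - 1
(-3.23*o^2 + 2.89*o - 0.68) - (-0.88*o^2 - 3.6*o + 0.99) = -2.35*o^2 + 6.49*o - 1.67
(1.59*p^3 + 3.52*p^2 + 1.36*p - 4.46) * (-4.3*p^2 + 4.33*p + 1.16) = -6.837*p^5 - 8.2513*p^4 + 11.238*p^3 + 29.15*p^2 - 17.7342*p - 5.1736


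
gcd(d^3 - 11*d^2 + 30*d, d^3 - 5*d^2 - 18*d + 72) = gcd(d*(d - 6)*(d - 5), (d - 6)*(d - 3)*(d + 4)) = d - 6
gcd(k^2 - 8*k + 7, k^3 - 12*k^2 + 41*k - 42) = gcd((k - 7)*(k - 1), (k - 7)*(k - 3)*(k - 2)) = k - 7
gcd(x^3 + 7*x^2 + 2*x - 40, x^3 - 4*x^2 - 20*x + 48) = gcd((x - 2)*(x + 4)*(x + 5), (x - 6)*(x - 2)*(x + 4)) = x^2 + 2*x - 8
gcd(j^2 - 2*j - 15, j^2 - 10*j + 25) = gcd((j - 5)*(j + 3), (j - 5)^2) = j - 5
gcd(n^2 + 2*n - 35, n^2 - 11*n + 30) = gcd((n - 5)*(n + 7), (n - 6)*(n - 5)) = n - 5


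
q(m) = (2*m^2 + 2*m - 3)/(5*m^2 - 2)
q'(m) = -10*m*(2*m^2 + 2*m - 3)/(5*m^2 - 2)^2 + (4*m + 2)/(5*m^2 - 2)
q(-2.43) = 0.14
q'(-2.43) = -0.15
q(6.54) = 0.45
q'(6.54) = -0.01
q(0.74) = -0.58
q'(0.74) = 12.49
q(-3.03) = 0.21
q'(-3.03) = -0.08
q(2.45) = 0.50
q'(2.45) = -0.01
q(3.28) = 0.48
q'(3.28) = -0.01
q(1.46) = 0.48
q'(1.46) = 0.09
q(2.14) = 0.50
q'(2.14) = -0.01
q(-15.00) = 0.37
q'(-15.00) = 0.00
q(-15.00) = 0.37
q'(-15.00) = 0.00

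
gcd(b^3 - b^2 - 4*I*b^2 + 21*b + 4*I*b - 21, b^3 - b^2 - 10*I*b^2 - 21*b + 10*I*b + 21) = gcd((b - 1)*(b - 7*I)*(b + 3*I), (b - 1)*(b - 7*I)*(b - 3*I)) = b^2 + b*(-1 - 7*I) + 7*I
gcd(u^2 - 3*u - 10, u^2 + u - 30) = u - 5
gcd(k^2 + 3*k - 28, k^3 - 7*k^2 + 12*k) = k - 4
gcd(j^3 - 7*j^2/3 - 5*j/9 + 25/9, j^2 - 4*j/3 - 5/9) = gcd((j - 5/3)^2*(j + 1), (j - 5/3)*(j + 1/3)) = j - 5/3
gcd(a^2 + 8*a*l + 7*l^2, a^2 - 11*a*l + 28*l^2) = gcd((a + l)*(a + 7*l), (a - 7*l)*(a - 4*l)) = 1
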